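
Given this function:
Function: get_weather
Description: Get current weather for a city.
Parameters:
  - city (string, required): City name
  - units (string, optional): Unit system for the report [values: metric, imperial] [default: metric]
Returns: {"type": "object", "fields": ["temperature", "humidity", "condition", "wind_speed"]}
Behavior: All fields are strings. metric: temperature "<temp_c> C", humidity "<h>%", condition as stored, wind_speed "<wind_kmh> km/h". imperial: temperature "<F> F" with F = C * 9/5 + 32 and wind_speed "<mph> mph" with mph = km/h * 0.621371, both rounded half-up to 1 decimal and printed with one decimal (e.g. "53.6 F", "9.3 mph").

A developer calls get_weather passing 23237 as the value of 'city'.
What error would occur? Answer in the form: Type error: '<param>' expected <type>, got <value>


Spec: 'city' is declared as string; 23237 is an integer.
Type error: 'city' expected string, got 23237


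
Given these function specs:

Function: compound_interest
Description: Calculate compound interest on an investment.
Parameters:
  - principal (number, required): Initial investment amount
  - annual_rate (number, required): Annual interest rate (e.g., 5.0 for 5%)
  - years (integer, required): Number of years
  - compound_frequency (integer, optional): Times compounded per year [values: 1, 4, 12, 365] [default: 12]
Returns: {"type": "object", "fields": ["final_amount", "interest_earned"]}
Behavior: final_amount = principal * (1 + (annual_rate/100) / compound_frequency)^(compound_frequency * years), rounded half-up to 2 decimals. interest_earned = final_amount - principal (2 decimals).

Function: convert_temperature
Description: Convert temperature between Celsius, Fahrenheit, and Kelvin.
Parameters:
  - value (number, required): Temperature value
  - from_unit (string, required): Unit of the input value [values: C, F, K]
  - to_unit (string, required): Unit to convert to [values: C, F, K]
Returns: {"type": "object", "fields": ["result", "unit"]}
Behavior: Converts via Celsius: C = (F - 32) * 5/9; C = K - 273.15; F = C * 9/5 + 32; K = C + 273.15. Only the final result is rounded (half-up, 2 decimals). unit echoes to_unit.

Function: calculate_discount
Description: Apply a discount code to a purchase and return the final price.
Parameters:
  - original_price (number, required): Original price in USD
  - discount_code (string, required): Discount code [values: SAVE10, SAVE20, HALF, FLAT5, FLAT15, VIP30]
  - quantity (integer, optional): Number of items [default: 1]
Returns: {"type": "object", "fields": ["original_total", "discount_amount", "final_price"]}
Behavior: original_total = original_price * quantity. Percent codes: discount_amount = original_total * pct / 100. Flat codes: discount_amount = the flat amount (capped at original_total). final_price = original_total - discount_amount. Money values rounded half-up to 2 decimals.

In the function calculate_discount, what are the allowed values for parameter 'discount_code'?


The calculate_discount spec declares:
  - discount_code (string, required): Discount code [values: SAVE10, SAVE20, HALF, FLAT5, FLAT15, VIP30]
Allowed values:
SAVE10, SAVE20, HALF, FLAT5, FLAT15, VIP30


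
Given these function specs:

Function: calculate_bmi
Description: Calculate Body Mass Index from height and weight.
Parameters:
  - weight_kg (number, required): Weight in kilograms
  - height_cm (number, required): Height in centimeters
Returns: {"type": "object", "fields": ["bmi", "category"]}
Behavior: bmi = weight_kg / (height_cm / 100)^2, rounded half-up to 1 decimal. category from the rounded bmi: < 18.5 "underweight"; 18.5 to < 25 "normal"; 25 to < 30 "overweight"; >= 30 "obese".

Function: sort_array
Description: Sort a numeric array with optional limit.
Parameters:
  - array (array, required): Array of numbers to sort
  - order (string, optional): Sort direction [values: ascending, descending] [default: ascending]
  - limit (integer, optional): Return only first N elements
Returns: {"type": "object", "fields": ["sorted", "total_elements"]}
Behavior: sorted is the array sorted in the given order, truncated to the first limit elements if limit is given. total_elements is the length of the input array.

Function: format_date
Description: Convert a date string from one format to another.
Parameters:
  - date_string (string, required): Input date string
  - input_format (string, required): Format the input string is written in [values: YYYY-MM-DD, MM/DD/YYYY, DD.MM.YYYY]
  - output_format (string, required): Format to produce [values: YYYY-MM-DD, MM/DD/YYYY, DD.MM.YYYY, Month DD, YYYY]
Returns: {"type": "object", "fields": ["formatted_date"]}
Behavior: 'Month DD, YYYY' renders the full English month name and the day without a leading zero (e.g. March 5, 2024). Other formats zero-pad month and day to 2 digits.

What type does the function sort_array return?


The sort_array spec declares Returns: {"type": "object", "fields": ["sorted", "total_elements"]}
Type:
object


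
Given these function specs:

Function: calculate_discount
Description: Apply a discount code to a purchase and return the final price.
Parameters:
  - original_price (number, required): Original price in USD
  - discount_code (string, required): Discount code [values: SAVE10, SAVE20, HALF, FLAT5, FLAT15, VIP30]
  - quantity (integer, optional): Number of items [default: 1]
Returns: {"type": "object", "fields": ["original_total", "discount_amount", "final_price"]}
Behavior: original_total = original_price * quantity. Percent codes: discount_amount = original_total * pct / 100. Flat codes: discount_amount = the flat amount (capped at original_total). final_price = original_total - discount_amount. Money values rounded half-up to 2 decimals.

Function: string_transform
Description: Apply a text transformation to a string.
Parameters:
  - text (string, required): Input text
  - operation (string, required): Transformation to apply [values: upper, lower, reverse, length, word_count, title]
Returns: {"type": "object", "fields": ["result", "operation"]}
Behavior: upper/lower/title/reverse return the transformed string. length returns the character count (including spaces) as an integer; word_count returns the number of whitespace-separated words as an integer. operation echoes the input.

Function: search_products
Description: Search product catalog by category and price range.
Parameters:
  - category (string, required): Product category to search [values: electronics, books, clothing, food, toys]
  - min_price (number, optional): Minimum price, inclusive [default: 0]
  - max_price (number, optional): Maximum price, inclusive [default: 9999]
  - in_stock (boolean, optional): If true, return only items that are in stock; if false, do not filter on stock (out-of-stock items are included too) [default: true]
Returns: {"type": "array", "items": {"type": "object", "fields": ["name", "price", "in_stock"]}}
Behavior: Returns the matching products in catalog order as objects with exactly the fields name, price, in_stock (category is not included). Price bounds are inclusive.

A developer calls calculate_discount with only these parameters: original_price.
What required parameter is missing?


Required parameters: original_price, discount_code
Provided: original_price
Missing: discount_code
discount_code


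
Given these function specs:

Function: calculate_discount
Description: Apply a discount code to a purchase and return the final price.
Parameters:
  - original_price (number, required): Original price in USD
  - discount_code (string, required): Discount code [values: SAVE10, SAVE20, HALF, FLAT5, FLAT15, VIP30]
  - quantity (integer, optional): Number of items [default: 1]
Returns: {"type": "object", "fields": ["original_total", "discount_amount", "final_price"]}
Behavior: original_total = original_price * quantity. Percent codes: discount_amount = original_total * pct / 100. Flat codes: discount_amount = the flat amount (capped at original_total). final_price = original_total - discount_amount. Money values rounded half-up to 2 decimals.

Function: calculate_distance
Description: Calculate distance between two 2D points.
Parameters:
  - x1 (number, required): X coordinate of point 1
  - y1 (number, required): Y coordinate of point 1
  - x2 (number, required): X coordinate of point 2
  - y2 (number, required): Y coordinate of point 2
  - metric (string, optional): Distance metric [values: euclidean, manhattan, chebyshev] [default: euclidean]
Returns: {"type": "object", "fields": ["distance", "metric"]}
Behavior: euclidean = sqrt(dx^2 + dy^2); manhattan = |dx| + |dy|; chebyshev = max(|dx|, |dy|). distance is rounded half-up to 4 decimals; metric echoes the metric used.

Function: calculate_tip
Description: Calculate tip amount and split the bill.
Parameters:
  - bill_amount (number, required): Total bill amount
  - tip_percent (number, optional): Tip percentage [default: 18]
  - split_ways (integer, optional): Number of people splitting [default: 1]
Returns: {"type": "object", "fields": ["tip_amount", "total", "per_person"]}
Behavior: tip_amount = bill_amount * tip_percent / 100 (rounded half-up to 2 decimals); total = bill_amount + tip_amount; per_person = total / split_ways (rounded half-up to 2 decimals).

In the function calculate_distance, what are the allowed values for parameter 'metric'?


The calculate_distance spec declares:
  - metric (string, optional): Distance metric [values: euclidean, manhattan, chebyshev] [default: euclidean]
Allowed values:
euclidean, manhattan, chebyshev


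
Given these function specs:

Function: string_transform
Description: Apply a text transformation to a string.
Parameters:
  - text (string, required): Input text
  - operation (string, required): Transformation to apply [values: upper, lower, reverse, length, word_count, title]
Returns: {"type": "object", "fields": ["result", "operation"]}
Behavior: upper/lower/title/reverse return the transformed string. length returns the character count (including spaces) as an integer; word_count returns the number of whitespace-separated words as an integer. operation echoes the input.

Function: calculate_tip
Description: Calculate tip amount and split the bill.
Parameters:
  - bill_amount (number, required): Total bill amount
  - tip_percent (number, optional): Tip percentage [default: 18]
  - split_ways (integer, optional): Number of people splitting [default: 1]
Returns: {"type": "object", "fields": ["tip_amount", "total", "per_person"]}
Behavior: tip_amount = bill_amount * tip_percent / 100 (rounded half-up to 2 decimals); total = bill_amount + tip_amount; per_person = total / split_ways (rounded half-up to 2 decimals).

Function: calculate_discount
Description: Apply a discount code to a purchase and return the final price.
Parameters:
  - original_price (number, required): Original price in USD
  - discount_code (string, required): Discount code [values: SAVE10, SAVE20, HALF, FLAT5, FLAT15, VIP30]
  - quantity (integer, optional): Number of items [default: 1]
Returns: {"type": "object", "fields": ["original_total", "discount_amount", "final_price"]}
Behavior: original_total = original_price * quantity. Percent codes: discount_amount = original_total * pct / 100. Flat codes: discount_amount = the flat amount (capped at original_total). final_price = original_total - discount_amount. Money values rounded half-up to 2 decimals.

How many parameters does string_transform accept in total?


Parameters of string_transform: text (required), operation (required)
Total:
2


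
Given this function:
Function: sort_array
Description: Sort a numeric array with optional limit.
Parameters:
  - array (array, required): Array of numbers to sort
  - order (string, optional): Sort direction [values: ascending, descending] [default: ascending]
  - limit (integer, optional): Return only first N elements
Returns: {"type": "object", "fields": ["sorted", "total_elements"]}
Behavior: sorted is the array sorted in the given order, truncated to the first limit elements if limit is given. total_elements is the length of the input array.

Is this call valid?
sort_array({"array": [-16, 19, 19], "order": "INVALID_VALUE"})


Checking parameter values...
Parameter 'order' has value 'INVALID_VALUE' not in allowed: ascending, descending
Invalid - 'order' must be one of ascending, descending


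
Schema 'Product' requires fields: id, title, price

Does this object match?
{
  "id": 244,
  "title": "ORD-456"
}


Checking required fields...
Missing: price
Invalid - missing required field 'price'


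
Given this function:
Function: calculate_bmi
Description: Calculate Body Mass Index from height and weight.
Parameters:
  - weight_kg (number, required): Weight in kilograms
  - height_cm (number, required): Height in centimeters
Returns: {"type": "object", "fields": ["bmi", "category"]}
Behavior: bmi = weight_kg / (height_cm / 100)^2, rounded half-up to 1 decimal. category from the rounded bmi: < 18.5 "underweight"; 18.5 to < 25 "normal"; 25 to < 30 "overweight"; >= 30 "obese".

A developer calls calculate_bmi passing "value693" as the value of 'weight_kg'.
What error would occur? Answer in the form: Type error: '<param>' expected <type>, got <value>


Spec: 'weight_kg' is declared as number; "value693" is a string.
Type error: 'weight_kg' expected number, got "value693"


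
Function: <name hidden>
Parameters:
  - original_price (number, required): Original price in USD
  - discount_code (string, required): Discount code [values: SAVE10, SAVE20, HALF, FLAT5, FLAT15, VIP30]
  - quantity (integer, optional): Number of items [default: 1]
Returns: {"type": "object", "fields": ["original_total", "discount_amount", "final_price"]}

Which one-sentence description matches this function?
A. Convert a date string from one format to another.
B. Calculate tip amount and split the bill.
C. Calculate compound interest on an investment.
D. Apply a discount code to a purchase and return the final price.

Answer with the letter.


Parameters original_price, discount_code, quantity and return ["original_total", "discount_amount", "final_price"] fit: Apply a discount code to a purchase and return the final price.
D


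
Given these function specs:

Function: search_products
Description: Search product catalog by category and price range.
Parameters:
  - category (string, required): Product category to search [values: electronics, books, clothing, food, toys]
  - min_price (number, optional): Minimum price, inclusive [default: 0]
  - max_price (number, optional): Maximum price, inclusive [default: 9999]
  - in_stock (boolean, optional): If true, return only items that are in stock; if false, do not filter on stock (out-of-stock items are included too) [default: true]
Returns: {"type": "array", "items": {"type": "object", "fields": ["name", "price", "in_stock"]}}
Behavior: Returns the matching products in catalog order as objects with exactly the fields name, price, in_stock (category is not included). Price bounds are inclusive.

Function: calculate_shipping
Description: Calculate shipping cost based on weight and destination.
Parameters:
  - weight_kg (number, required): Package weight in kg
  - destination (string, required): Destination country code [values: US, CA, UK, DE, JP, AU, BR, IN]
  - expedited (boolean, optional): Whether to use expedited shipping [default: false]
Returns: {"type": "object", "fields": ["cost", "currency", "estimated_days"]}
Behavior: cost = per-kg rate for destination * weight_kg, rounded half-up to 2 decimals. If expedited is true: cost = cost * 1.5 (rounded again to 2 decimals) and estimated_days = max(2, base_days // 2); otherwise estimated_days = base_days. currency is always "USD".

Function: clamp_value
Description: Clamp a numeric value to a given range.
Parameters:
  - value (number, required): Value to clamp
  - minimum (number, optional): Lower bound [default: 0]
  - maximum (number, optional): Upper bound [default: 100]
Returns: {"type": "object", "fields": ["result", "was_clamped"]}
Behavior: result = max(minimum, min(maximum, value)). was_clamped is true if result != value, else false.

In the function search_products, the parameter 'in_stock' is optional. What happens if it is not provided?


The search_products spec declares:
  - in_stock (boolean, optional): If true, return only items that are in stock; if false, do not filter on stock (out-of-stock items are included too) [default: true]
It defaults to true


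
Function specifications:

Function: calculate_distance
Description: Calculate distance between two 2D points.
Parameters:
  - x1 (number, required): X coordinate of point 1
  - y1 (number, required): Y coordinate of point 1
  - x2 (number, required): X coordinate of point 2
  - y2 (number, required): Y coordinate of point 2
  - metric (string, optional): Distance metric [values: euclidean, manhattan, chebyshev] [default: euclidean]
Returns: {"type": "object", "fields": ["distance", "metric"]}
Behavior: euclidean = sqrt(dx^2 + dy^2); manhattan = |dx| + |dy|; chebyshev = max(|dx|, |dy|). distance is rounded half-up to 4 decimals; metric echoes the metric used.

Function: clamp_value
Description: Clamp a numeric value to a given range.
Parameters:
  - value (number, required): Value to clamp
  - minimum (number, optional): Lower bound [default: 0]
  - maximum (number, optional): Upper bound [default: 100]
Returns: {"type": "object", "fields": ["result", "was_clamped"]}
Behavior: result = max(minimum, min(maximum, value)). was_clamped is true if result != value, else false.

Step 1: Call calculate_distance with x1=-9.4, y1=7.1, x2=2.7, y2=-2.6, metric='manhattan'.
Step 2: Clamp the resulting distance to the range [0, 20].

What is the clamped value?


Step 1: calculate_distance (manhattan)
  |dx| = |2.7 - -9.4| = 12.1; |dy| = |-2.6 - 7.1| = 9.7
  manhattan: 12.1 + 9.7 = 21.8
  Round to 4 decimals: 21.8
  -> distance = 21.8
Step 2: clamp_value(value=21.8, minimum=0, maximum=20)
  result = max(0, min(20, 21.8)) = max(0, 20) = 20
  was_clamped = (20 != 21.8) = true
  -> result = 20
20


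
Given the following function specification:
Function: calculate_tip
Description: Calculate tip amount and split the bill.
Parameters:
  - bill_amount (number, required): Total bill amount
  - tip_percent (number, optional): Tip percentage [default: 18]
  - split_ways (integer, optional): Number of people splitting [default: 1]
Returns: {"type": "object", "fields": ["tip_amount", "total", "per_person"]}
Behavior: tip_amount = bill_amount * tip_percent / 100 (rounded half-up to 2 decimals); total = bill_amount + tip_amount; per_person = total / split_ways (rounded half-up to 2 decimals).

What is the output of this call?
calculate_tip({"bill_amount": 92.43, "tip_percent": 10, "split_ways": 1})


tip_amount = 92.43 * 10/100 = 9.243 -> 9.24
total = 92.43 + 9.24 = 101.67
per_person = 101.67 / 1 = 101.67 -> 101.67
Output:
{"tip_amount": 9.24, "total": 101.67, "per_person": 101.67}


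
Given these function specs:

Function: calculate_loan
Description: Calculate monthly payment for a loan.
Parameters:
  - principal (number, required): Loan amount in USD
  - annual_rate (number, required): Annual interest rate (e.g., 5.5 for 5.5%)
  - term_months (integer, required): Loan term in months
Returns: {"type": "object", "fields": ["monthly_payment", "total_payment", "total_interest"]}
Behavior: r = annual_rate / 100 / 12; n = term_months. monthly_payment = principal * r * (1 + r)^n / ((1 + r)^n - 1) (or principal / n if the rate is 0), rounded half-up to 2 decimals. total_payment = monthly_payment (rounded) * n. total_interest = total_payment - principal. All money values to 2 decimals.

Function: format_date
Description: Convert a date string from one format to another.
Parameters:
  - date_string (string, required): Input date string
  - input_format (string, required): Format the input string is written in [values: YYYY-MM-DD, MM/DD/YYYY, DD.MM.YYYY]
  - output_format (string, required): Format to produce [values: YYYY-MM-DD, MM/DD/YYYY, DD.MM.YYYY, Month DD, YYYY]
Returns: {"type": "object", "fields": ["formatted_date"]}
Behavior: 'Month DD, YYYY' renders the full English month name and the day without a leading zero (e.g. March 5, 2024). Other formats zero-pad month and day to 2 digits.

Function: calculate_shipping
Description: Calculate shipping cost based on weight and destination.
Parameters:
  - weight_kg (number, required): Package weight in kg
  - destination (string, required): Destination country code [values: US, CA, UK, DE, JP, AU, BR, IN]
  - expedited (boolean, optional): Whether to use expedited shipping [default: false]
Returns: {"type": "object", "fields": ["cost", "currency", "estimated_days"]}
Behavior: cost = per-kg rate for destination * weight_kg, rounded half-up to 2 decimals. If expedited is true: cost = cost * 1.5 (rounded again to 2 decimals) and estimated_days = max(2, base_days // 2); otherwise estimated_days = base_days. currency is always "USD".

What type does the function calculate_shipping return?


The calculate_shipping spec declares Returns: {"type": "object", "fields": ["cost", "currency", "estimated_days"]}
Type:
object


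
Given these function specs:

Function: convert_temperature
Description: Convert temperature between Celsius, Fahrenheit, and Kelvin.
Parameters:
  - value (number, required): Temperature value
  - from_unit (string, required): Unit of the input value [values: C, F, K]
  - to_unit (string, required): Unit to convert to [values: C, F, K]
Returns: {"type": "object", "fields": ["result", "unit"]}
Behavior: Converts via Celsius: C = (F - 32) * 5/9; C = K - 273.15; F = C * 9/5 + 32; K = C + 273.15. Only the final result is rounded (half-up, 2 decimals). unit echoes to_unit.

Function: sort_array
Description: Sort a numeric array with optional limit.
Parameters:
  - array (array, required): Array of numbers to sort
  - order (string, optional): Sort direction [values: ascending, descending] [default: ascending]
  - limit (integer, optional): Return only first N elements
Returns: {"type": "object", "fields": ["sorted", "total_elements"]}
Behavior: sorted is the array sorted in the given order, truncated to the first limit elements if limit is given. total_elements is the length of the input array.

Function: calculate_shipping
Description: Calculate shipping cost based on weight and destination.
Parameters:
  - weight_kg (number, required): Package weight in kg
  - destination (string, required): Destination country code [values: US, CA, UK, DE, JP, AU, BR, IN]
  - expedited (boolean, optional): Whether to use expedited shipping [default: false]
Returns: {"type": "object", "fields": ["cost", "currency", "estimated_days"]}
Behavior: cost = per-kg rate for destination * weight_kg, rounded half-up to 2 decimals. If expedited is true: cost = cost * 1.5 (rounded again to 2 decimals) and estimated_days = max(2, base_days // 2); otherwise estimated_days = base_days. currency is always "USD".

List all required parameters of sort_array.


Parameters of sort_array and their required/optional flag:
  array: required
  order: optional
  limit: optional
array


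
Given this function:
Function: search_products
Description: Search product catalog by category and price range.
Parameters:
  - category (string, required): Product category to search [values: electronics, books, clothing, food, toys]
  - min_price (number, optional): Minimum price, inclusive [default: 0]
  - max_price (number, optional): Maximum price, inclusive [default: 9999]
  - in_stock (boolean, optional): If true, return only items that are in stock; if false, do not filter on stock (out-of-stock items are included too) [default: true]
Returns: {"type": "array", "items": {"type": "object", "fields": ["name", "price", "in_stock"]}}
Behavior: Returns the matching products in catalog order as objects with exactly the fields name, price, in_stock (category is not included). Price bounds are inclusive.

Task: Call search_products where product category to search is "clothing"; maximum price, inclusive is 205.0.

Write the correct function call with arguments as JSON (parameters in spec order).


Mapping each described value to its parameter name:
  'Product category to search' -> category = "clothing"
  'Maximum price, inclusive' -> max_price = 205.0
search_products({"category": "clothing", "max_price": 205.0})


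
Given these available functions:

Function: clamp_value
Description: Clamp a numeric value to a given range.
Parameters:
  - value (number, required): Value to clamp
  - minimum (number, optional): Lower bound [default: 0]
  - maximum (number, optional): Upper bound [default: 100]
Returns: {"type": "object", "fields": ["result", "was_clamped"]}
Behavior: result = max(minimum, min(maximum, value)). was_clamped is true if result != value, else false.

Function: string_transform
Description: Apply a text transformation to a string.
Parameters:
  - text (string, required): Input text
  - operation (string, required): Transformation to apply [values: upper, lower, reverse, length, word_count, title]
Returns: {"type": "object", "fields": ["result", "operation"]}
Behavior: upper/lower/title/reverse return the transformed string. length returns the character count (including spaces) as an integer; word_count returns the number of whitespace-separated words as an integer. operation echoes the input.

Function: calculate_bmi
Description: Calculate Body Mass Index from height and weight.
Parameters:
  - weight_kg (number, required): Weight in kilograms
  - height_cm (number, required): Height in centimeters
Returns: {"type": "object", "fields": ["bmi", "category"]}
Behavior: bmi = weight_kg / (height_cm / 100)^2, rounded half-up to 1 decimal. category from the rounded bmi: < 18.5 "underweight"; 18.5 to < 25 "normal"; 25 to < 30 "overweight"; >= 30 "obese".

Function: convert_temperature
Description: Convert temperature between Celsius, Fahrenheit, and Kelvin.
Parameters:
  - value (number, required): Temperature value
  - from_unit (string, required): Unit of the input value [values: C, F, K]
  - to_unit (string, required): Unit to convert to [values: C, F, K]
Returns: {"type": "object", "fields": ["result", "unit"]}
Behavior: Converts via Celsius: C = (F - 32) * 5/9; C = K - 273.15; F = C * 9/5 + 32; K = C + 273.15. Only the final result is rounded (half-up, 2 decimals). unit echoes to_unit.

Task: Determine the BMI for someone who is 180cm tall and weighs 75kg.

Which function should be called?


The task needs a function whose description is: Calculate Body Mass Index from height and weight.
calculate_bmi


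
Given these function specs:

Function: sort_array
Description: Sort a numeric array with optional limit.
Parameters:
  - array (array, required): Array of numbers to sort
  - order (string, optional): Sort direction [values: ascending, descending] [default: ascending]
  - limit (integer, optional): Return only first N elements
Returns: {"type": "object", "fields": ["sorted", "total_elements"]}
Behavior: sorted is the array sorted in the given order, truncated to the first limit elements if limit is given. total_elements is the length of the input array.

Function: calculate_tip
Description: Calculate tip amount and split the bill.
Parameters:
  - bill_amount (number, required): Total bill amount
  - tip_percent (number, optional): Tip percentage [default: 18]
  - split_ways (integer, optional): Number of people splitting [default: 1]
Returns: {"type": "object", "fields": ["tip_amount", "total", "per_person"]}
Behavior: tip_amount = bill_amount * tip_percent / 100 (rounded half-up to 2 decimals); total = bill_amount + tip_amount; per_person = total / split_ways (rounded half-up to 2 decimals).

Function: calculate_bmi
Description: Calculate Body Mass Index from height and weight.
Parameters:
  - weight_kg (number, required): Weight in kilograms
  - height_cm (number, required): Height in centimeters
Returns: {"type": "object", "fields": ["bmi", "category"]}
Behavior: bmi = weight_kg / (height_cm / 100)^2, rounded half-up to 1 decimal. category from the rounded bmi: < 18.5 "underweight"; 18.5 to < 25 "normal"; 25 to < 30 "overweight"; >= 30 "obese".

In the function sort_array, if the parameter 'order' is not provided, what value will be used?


The sort_array spec declares:
  - order (string, optional): Sort direction [values: ascending, descending] [default: ascending]
Default:
ascending


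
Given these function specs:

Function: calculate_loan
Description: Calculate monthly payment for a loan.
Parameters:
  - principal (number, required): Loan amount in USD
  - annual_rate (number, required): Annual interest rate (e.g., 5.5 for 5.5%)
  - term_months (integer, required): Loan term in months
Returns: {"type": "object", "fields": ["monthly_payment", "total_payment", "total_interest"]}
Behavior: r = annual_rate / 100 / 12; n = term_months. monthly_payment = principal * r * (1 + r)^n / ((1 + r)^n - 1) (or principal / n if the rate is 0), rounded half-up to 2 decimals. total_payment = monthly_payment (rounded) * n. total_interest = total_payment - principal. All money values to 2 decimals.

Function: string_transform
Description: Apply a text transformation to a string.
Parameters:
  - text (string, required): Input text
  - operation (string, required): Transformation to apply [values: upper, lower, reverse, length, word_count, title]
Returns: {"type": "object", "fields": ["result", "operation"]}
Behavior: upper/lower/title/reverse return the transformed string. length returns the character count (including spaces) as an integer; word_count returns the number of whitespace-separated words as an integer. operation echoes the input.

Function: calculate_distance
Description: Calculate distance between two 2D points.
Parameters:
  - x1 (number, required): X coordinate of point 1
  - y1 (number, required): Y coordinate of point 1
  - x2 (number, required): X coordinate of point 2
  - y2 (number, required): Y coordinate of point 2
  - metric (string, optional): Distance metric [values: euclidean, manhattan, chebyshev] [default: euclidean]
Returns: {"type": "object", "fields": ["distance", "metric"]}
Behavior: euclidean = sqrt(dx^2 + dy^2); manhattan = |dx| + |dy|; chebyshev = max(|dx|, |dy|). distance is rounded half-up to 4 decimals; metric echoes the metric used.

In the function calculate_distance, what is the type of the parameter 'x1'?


The calculate_distance spec declares:
  - x1 (number, required): X coordinate of point 1
Type:
number


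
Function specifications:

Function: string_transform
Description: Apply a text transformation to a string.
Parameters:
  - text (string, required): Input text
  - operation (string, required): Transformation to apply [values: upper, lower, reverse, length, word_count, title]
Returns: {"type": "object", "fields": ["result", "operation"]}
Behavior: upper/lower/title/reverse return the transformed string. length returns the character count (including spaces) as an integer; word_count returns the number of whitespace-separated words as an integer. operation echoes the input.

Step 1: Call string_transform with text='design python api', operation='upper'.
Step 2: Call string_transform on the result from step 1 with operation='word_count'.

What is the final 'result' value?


Step 1: string_transform(text='design python api', operation='upper')
  -> result = 'DESIGN PYTHON API'
Step 2: string_transform(text='DESIGN PYTHON API', operation='word_count')
  words: DESIGN, PYTHON, API -> 3
  -> result = 3
3


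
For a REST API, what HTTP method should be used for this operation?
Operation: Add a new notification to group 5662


GET = read, POST = create, PUT = update/replace, DELETE = remove
This operation is a create.
POST


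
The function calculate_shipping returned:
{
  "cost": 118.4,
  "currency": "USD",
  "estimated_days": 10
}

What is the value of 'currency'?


USD


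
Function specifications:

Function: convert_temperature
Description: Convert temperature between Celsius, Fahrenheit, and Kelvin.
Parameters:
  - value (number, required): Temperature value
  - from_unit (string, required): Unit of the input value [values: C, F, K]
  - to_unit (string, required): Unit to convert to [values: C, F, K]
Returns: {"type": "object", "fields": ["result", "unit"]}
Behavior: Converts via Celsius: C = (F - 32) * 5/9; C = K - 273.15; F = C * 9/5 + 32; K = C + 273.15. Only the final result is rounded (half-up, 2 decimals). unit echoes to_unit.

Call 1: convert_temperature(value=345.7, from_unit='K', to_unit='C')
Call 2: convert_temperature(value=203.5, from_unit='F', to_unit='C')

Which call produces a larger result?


Call 1:
  To C: 345.7 - 273.15 = 72.55
  Target is C: 72.55
  Round to 2 decimals: 72.55
  -> 72.55 C
Call 2:
  To C: (203.5 - 32) * 5/9 = 95.277778
  Target is C: 95.277778
  Round to 2 decimals: 95.28
  -> 95.28 C
Call 2 (95.28 C)


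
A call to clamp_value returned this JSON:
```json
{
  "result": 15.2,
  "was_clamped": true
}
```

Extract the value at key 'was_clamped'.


true


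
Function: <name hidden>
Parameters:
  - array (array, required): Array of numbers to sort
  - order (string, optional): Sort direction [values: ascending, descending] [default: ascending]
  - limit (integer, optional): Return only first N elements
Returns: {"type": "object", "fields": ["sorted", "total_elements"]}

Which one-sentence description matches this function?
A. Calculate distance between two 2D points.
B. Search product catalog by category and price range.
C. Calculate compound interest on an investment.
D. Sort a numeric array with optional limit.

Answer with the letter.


Parameters array, order, limit and return ["sorted", "total_elements"] fit: Sort a numeric array with optional limit.
D


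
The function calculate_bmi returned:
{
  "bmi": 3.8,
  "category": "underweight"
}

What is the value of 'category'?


underweight


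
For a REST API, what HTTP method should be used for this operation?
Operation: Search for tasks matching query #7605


GET = read, POST = create, PUT = update/replace, DELETE = remove
This operation is a read.
GET


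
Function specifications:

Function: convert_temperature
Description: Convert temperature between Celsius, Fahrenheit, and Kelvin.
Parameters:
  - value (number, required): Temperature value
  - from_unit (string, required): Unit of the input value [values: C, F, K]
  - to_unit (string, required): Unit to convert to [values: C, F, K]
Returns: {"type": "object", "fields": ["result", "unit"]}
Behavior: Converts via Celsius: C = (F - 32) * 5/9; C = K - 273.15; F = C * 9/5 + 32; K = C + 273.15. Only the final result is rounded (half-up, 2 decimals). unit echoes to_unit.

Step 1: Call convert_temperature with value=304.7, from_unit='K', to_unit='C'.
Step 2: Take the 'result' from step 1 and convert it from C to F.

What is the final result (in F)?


Step 1: convert_temperature(value=304.7, from_unit=K, to_unit=C)
  To C: 304.7 - 273.15 = 31.55
  Target is C: 31.55
  Round to 2 decimals: 31.55
  -> result = 31.55 C
Step 2: convert_temperature(value=31.55, from_unit=C, to_unit=F)
  Input already in C: 31.55
  To F: 31.55 * 9/5 + 32 = 88.79
  Round to 2 decimals: 88.79
  -> result = 88.79 F
88.79 F


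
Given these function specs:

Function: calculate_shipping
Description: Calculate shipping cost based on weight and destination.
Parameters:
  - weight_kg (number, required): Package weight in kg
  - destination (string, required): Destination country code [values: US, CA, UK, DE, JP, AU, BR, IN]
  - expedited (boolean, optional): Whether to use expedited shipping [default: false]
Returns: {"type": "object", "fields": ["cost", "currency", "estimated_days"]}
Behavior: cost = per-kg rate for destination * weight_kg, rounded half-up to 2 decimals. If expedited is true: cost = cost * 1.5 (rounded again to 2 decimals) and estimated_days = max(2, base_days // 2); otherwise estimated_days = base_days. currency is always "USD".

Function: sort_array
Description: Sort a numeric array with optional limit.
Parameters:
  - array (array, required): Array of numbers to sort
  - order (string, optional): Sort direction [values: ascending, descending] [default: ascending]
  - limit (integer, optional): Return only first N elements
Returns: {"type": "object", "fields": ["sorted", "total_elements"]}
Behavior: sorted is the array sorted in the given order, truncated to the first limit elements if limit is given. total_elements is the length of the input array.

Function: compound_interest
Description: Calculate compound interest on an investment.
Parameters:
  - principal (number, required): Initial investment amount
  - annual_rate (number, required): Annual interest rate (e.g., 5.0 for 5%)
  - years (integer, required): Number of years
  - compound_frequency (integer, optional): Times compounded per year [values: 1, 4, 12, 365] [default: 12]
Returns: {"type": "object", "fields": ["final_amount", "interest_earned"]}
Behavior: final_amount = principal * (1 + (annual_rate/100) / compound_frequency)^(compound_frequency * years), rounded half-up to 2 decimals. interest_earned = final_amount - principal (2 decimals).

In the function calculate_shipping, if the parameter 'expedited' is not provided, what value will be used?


The calculate_shipping spec declares:
  - expedited (boolean, optional): Whether to use expedited shipping [default: false]
Default:
false


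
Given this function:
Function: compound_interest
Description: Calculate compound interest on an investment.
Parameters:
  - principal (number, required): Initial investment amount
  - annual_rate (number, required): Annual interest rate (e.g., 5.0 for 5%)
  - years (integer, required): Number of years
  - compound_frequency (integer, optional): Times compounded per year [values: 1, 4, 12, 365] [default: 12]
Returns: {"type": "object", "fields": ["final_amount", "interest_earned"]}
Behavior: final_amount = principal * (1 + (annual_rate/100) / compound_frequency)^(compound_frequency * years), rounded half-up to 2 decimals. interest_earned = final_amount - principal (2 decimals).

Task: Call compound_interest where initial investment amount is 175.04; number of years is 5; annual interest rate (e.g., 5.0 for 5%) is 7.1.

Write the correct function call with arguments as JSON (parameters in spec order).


Mapping each described value to its parameter name:
  'Initial investment amount' -> principal = 175.04
  'Number of years' -> years = 5
  'Annual interest rate (e.g., 5.0 for 5%)' -> annual_rate = 7.1
compound_interest({"principal": 175.04, "annual_rate": 7.1, "years": 5})


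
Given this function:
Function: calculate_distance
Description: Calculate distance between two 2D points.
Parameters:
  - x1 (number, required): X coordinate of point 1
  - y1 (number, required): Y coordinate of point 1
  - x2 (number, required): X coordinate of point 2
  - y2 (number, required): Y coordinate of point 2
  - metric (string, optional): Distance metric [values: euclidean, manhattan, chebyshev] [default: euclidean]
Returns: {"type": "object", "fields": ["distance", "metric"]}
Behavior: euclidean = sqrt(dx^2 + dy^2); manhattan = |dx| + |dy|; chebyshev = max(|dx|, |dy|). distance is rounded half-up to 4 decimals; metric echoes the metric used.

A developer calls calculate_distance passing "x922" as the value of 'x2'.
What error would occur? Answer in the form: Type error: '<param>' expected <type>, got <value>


Spec: 'x2' is declared as number; "x922" is a string.
Type error: 'x2' expected number, got "x922"


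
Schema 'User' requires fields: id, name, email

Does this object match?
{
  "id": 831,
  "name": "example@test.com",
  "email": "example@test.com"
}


Checking required fields... All present.
Valid - all required fields present


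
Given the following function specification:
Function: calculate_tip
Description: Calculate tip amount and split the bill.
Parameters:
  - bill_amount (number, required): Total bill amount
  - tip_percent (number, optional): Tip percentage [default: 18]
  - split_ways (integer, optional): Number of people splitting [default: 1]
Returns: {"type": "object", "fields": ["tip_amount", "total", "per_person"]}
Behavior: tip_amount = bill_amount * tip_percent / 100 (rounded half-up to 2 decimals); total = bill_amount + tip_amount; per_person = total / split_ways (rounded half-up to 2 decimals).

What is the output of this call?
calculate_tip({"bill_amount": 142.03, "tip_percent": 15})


Defaults applied: split_ways=1
tip_amount = 142.03 * 15/100 = 21.3045 -> 21.30
total = 142.03 + 21.30 = 163.33
per_person = 163.33 / 1 = 163.33 -> 163.33
Output:
{"tip_amount": 21.3, "total": 163.33, "per_person": 163.33}
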